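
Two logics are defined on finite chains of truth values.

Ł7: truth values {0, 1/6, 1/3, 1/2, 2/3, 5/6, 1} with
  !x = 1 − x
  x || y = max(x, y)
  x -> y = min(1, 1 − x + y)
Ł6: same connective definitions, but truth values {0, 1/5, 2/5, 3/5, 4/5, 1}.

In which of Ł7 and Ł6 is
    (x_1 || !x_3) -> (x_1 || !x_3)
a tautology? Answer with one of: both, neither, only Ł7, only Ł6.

In Ł7: every assignment gives 1 — tautology.
In Ł6: every assignment gives 1 — tautology.

both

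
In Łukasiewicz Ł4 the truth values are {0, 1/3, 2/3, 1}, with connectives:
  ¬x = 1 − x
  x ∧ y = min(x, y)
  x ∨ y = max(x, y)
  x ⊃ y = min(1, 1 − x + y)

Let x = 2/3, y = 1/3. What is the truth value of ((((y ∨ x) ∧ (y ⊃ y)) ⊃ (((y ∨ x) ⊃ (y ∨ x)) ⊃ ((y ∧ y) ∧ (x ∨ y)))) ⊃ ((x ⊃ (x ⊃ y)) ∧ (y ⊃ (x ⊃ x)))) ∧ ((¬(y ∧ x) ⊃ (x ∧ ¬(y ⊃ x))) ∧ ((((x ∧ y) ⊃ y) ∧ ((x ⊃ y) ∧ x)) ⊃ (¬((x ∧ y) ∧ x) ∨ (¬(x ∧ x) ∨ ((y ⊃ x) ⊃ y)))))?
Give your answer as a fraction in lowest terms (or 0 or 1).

1/3

y ∨ x = 1/3 ∨ 2/3 = 2/3
y ⊃ y = 1/3 ⊃ 1/3 = 1
(y ∨ x) ∧ (y ⊃ y) = 2/3 ∧ 1 = 2/3
y ∨ x = 1/3 ∨ 2/3 = 2/3
y ∨ x = 1/3 ∨ 2/3 = 2/3
(y ∨ x) ⊃ (y ∨ x) = 2/3 ⊃ 2/3 = 1
y ∧ y = 1/3 ∧ 1/3 = 1/3
x ∨ y = 2/3 ∨ 1/3 = 2/3
(y ∧ y) ∧ (x ∨ y) = 1/3 ∧ 2/3 = 1/3
((y ∨ x) ⊃ (y ∨ x)) ⊃ ((y ∧ y) ∧ (x ∨ y)) = 1 ⊃ 1/3 = 1/3
((y ∨ x) ∧ (y ⊃ y)) ⊃ (((y ∨ x) ⊃ (y ∨ x)) ⊃ ((y ∧ y) ∧ (x ∨ y))) = 2/3 ⊃ 1/3 = 2/3
x ⊃ y = 2/3 ⊃ 1/3 = 2/3
x ⊃ (x ⊃ y) = 2/3 ⊃ 2/3 = 1
x ⊃ x = 2/3 ⊃ 2/3 = 1
y ⊃ (x ⊃ x) = 1/3 ⊃ 1 = 1
(x ⊃ (x ⊃ y)) ∧ (y ⊃ (x ⊃ x)) = 1 ∧ 1 = 1
(((y ∨ x) ∧ (y ⊃ y)) ⊃ (((y ∨ x) ⊃ (y ∨ x)) ⊃ ((y ∧ y) ∧ (x ∨ y)))) ⊃ ((x ⊃ (x ⊃ y)) ∧ (y ⊃ (x ⊃ x))) = 2/3 ⊃ 1 = 1
y ∧ x = 1/3 ∧ 2/3 = 1/3
¬(y ∧ x) = ¬1/3 = 2/3
y ⊃ x = 1/3 ⊃ 2/3 = 1
¬(y ⊃ x) = ¬1 = 0
x ∧ ¬(y ⊃ x) = 2/3 ∧ 0 = 0
¬(y ∧ x) ⊃ (x ∧ ¬(y ⊃ x)) = 2/3 ⊃ 0 = 1/3
x ∧ y = 2/3 ∧ 1/3 = 1/3
(x ∧ y) ⊃ y = 1/3 ⊃ 1/3 = 1
x ⊃ y = 2/3 ⊃ 1/3 = 2/3
(x ⊃ y) ∧ x = 2/3 ∧ 2/3 = 2/3
((x ∧ y) ⊃ y) ∧ ((x ⊃ y) ∧ x) = 1 ∧ 2/3 = 2/3
x ∧ y = 2/3 ∧ 1/3 = 1/3
(x ∧ y) ∧ x = 1/3 ∧ 2/3 = 1/3
¬((x ∧ y) ∧ x) = ¬1/3 = 2/3
x ∧ x = 2/3 ∧ 2/3 = 2/3
¬(x ∧ x) = ¬2/3 = 1/3
y ⊃ x = 1/3 ⊃ 2/3 = 1
(y ⊃ x) ⊃ y = 1 ⊃ 1/3 = 1/3
¬(x ∧ x) ∨ ((y ⊃ x) ⊃ y) = 1/3 ∨ 1/3 = 1/3
¬((x ∧ y) ∧ x) ∨ (¬(x ∧ x) ∨ ((y ⊃ x) ⊃ y)) = 2/3 ∨ 1/3 = 2/3
(((x ∧ y) ⊃ y) ∧ ((x ⊃ y) ∧ x)) ⊃ (¬((x ∧ y) ∧ x) ∨ (¬(x ∧ x) ∨ ((y ⊃ x) ⊃ y))) = 2/3 ⊃ 2/3 = 1
(¬(y ∧ x) ⊃ (x ∧ ¬(y ⊃ x))) ∧ ((((x ∧ y) ⊃ y) ∧ ((x ⊃ y) ∧ x)) ⊃ (¬((x ∧ y) ∧ x) ∨ (¬(x ∧ x) ∨ ((y ⊃ x) ⊃ y)))) = 1/3 ∧ 1 = 1/3
((((y ∨ x) ∧ (y ⊃ y)) ⊃ (((y ∨ x) ⊃ (y ∨ x)) ⊃ ((y ∧ y) ∧ (x ∨ y)))) ⊃ ((x ⊃ (x ⊃ y)) ∧ (y ⊃ (x ⊃ x)))) ∧ ((¬(y ∧ x) ⊃ (x ∧ ¬(y ⊃ x))) ∧ ((((x ∧ y) ⊃ y) ∧ ((x ⊃ y) ∧ x)) ⊃ (¬((x ∧ y) ∧ x) ∨ (¬(x ∧ x) ∨ ((y ⊃ x) ⊃ y))))) = 1 ∧ 1/3 = 1/3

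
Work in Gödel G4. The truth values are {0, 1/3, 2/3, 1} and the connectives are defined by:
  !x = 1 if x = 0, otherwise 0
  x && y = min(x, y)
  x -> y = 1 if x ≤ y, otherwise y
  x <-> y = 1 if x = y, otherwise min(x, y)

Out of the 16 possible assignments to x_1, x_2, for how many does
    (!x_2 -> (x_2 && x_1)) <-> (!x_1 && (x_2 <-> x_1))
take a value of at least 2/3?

3

x_1 = 0, x_2 = 0 ↦ 0  <
x_1 = 0, x_2 = 1/3 ↦ 0  <
x_1 = 0, x_2 = 2/3 ↦ 0  <
x_1 = 0, x_2 = 1 ↦ 0  <
x_1 = 1/3, x_2 = 0 ↦ 1  ≥
x_1 = 1/3, x_2 = 1/3 ↦ 0  <
x_1 = 1/3, x_2 = 2/3 ↦ 0  <
x_1 = 1/3, x_2 = 1 ↦ 0  <
x_1 = 2/3, x_2 = 0 ↦ 1  ≥
x_1 = 2/3, x_2 = 1/3 ↦ 0  <
x_1 = 2/3, x_2 = 2/3 ↦ 0  <
x_1 = 2/3, x_2 = 1 ↦ 0  <
x_1 = 1, x_2 = 0 ↦ 1  ≥
x_1 = 1, x_2 = 1/3 ↦ 0  <
x_1 = 1, x_2 = 2/3 ↦ 0  <
x_1 = 1, x_2 = 1 ↦ 0  <
So 3 of the 16 assignments meet the threshold.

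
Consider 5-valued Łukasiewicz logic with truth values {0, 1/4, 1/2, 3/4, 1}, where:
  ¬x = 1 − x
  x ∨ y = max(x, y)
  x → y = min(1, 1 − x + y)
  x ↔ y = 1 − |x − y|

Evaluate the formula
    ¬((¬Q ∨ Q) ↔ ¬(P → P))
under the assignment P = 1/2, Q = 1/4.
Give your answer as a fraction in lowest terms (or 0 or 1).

3/4

¬Q = ¬1/4 = 3/4
¬Q ∨ Q = 3/4 ∨ 1/4 = 3/4
P → P = 1/2 → 1/2 = 1
¬(P → P) = ¬1 = 0
(¬Q ∨ Q) ↔ ¬(P → P) = 3/4 ↔ 0 = 1/4
¬((¬Q ∨ Q) ↔ ¬(P → P)) = ¬1/4 = 3/4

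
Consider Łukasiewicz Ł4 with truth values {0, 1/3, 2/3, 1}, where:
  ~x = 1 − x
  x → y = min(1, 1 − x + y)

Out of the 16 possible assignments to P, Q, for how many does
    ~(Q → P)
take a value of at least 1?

P = 0, Q = 0 ↦ 0  <
P = 0, Q = 1/3 ↦ 1/3  <
P = 0, Q = 2/3 ↦ 2/3  <
P = 0, Q = 1 ↦ 1  ≥
P = 1/3, Q = 0 ↦ 0  <
P = 1/3, Q = 1/3 ↦ 0  <
P = 1/3, Q = 2/3 ↦ 1/3  <
P = 1/3, Q = 1 ↦ 2/3  <
P = 2/3, Q = 0 ↦ 0  <
P = 2/3, Q = 1/3 ↦ 0  <
P = 2/3, Q = 2/3 ↦ 0  <
P = 2/3, Q = 1 ↦ 1/3  <
P = 1, Q = 0 ↦ 0  <
P = 1, Q = 1/3 ↦ 0  <
P = 1, Q = 2/3 ↦ 0  <
P = 1, Q = 1 ↦ 0  <
So 1 of the 16 assignments meets the threshold.

1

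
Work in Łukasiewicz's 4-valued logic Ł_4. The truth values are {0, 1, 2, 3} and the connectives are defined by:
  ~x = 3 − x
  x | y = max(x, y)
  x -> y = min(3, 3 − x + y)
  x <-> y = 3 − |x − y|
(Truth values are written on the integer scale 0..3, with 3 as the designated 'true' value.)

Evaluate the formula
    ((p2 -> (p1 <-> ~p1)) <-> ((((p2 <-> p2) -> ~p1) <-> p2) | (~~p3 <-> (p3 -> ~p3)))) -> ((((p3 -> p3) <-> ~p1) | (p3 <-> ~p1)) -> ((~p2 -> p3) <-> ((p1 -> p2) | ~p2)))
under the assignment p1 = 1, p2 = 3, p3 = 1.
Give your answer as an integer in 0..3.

3

~p1 = ~1 = 2
p1 <-> ~p1 = 1 <-> 2 = 2
p2 -> (p1 <-> ~p1) = 3 -> 2 = 2
p2 <-> p2 = 3 <-> 3 = 3
~p1 = ~1 = 2
(p2 <-> p2) -> ~p1 = 3 -> 2 = 2
((p2 <-> p2) -> ~p1) <-> p2 = 2 <-> 3 = 2
~p3 = ~1 = 2
~~p3 = ~2 = 1
~p3 = ~1 = 2
p3 -> ~p3 = 1 -> 2 = 3
~~p3 <-> (p3 -> ~p3) = 1 <-> 3 = 1
(((p2 <-> p2) -> ~p1) <-> p2) | (~~p3 <-> (p3 -> ~p3)) = 2 | 1 = 2
(p2 -> (p1 <-> ~p1)) <-> ((((p2 <-> p2) -> ~p1) <-> p2) | (~~p3 <-> (p3 -> ~p3))) = 2 <-> 2 = 3
p3 -> p3 = 1 -> 1 = 3
~p1 = ~1 = 2
(p3 -> p3) <-> ~p1 = 3 <-> 2 = 2
~p1 = ~1 = 2
p3 <-> ~p1 = 1 <-> 2 = 2
((p3 -> p3) <-> ~p1) | (p3 <-> ~p1) = 2 | 2 = 2
~p2 = ~3 = 0
~p2 -> p3 = 0 -> 1 = 3
p1 -> p2 = 1 -> 3 = 3
~p2 = ~3 = 0
(p1 -> p2) | ~p2 = 3 | 0 = 3
(~p2 -> p3) <-> ((p1 -> p2) | ~p2) = 3 <-> 3 = 3
(((p3 -> p3) <-> ~p1) | (p3 <-> ~p1)) -> ((~p2 -> p3) <-> ((p1 -> p2) | ~p2)) = 2 -> 3 = 3
((p2 -> (p1 <-> ~p1)) <-> ((((p2 <-> p2) -> ~p1) <-> p2) | (~~p3 <-> (p3 -> ~p3)))) -> ((((p3 -> p3) <-> ~p1) | (p3 <-> ~p1)) -> ((~p2 -> p3) <-> ((p1 -> p2) | ~p2))) = 3 -> 3 = 3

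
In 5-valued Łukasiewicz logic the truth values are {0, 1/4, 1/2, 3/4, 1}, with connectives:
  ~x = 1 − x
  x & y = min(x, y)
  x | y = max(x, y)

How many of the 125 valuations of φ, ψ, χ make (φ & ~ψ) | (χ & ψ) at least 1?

value 1: 10 assignments (counts)
value 3/4: 30 assignments
value 1/2: 41 assignments
value 1/4: 31 assignments
value 0: 13 assignments
So 10 of the 125 assignments meet the threshold.

10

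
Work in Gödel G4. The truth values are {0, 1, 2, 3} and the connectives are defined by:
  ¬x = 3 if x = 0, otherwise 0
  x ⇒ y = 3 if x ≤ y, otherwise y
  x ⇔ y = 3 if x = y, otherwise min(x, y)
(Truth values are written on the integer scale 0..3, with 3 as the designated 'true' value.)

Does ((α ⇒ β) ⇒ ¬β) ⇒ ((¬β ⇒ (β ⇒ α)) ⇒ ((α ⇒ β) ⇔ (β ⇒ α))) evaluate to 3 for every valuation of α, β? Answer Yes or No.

Counterexample: take α = 1, β = 0.
α ⇒ β = 1 ⇒ 0 = 0
¬β = ¬0 = 3
(α ⇒ β) ⇒ ¬β = 0 ⇒ 3 = 3
¬β = ¬0 = 3
β ⇒ α = 0 ⇒ 1 = 3
¬β ⇒ (β ⇒ α) = 3 ⇒ 3 = 3
α ⇒ β = 1 ⇒ 0 = 0
β ⇒ α = 0 ⇒ 1 = 3
(α ⇒ β) ⇔ (β ⇒ α) = 0 ⇔ 3 = 0
(¬β ⇒ (β ⇒ α)) ⇒ ((α ⇒ β) ⇔ (β ⇒ α)) = 3 ⇒ 0 = 0
((α ⇒ β) ⇒ ¬β) ⇒ ((¬β ⇒ (β ⇒ α)) ⇒ ((α ⇒ β) ⇔ (β ⇒ α))) = 3 ⇒ 0 = 0
This gives 0 ≠ 3.

No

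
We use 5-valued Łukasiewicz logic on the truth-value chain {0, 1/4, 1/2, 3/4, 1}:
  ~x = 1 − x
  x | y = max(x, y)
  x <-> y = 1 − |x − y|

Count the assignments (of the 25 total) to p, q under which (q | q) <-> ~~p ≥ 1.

value 1: 5 assignments (counts)
value 3/4: 8 assignments
value 1/2: 6 assignments
value 1/4: 4 assignments
value 0: 2 assignments
So 5 of the 25 assignments meet the threshold.

5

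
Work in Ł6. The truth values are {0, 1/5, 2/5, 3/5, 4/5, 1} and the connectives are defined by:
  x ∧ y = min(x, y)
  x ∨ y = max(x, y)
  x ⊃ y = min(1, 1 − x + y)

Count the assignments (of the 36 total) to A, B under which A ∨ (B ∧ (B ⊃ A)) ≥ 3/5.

value 1: 6 assignments (counts)
value 4/5: 7 assignments (counts)
value 3/5: 8 assignments (counts)
value 2/5: 8 assignments
value 1/5: 5 assignments
value 0: 2 assignments
So 21 of the 36 assignments meet the threshold.

21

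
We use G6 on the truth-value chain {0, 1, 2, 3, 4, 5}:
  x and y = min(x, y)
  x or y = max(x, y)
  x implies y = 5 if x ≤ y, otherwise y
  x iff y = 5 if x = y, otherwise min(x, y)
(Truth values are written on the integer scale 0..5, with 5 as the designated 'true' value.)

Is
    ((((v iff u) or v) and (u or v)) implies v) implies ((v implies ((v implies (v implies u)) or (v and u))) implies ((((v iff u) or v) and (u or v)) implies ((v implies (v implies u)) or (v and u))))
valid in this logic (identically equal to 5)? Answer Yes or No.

Yes

At u = 5, v = 1, for instance:
v iff u = 1 iff 5 = 1
(v iff u) or v = 1 or 1 = 1
u or v = 5 or 1 = 5
((v iff u) or v) and (u or v) = 1 and 5 = 1
(((v iff u) or v) and (u or v)) implies v = 1 implies 1 = 5
v implies u = 1 implies 5 = 5
v implies (v implies u) = 1 implies 5 = 5
v and u = 1 and 5 = 1
(v implies (v implies u)) or (v and u) = 5 or 1 = 5
v implies ((v implies (v implies u)) or (v and u)) = 1 implies 5 = 5
(((v iff u) or v) and (u or v)) implies ((v implies (v implies u)) or (v and u)) = 1 implies 5 = 5
(v implies ((v implies (v implies u)) or (v and u))) implies ((((v iff u) or v) and (u or v)) implies ((v implies (v implies u)) or (v and u))) = 5 implies 5 = 5
((((v iff u) or v) and (u or v)) implies v) implies ((v implies ((v implies (v implies u)) or (v and u))) implies ((((v iff u) or v) and (u or v)) implies ((v implies (v implies u)) or (v and u)))) = 5 implies 5 = 5
and checking the remaining 35 assignments likewise gives ≥ 5 in every case.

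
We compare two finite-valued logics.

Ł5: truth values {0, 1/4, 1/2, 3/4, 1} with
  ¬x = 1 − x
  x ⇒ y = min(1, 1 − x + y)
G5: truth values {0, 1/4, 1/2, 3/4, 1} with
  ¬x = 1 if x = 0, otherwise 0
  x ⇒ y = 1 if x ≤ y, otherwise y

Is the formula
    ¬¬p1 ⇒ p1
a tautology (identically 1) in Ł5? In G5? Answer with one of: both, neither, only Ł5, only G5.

only Ł5

In Ł5: every assignment gives 1 — tautology.
In G5: at p1 = 1/4 the value is 1/4 — not a tautology.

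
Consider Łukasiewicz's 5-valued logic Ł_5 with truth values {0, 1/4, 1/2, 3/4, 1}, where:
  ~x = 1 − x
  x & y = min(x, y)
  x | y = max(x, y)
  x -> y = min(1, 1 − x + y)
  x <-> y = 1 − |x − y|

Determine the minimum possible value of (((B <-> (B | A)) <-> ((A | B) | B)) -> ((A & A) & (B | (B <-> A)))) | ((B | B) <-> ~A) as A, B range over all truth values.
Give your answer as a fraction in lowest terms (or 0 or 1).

1/2

Take A = 0, B = 1/2:
B | A = 1/2 | 0 = 1/2
B <-> (B | A) = 1/2 <-> 1/2 = 1
A | B = 0 | 1/2 = 1/2
(A | B) | B = 1/2 | 1/2 = 1/2
(B <-> (B | A)) <-> ((A | B) | B) = 1 <-> 1/2 = 1/2
A & A = 0 & 0 = 0
B <-> A = 1/2 <-> 0 = 1/2
B | (B <-> A) = 1/2 | 1/2 = 1/2
(A & A) & (B | (B <-> A)) = 0 & 1/2 = 0
((B <-> (B | A)) <-> ((A | B) | B)) -> ((A & A) & (B | (B <-> A))) = 1/2 -> 0 = 1/2
B | B = 1/2 | 1/2 = 1/2
~A = ~0 = 1
(B | B) <-> ~A = 1/2 <-> 1 = 1/2
(((B <-> (B | A)) <-> ((A | B) | B)) -> ((A & A) & (B | (B <-> A)))) | ((B | B) <-> ~A) = 1/2 | 1/2 = 1/2
No assignment yields a value below 1/2, so this is the minimum.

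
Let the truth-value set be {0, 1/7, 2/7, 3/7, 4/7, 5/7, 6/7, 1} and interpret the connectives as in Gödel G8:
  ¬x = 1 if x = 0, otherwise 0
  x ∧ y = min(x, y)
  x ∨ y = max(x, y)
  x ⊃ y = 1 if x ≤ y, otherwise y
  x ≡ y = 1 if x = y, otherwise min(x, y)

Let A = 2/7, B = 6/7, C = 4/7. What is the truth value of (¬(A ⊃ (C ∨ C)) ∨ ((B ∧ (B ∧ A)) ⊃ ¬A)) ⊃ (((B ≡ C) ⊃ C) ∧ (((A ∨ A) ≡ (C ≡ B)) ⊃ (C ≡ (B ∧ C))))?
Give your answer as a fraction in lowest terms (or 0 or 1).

C ∨ C = 4/7 ∨ 4/7 = 4/7
A ⊃ (C ∨ C) = 2/7 ⊃ 4/7 = 1
¬(A ⊃ (C ∨ C)) = ¬1 = 0
B ∧ A = 6/7 ∧ 2/7 = 2/7
B ∧ (B ∧ A) = 6/7 ∧ 2/7 = 2/7
¬A = ¬2/7 = 0
(B ∧ (B ∧ A)) ⊃ ¬A = 2/7 ⊃ 0 = 0
¬(A ⊃ (C ∨ C)) ∨ ((B ∧ (B ∧ A)) ⊃ ¬A) = 0 ∨ 0 = 0
B ≡ C = 6/7 ≡ 4/7 = 4/7
(B ≡ C) ⊃ C = 4/7 ⊃ 4/7 = 1
A ∨ A = 2/7 ∨ 2/7 = 2/7
C ≡ B = 4/7 ≡ 6/7 = 4/7
(A ∨ A) ≡ (C ≡ B) = 2/7 ≡ 4/7 = 2/7
B ∧ C = 6/7 ∧ 4/7 = 4/7
C ≡ (B ∧ C) = 4/7 ≡ 4/7 = 1
((A ∨ A) ≡ (C ≡ B)) ⊃ (C ≡ (B ∧ C)) = 2/7 ⊃ 1 = 1
((B ≡ C) ⊃ C) ∧ (((A ∨ A) ≡ (C ≡ B)) ⊃ (C ≡ (B ∧ C))) = 1 ∧ 1 = 1
(¬(A ⊃ (C ∨ C)) ∨ ((B ∧ (B ∧ A)) ⊃ ¬A)) ⊃ (((B ≡ C) ⊃ C) ∧ (((A ∨ A) ≡ (C ≡ B)) ⊃ (C ≡ (B ∧ C)))) = 0 ⊃ 1 = 1

1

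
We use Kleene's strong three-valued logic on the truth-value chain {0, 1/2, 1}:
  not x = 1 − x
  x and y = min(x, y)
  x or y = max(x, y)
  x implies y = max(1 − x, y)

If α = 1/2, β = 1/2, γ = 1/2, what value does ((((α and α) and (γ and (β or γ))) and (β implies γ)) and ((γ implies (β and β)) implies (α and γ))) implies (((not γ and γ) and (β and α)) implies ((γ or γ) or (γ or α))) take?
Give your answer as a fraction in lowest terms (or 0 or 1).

α and α = 1/2 and 1/2 = 1/2
β or γ = 1/2 or 1/2 = 1/2
γ and (β or γ) = 1/2 and 1/2 = 1/2
(α and α) and (γ and (β or γ)) = 1/2 and 1/2 = 1/2
β implies γ = 1/2 implies 1/2 = 1/2
((α and α) and (γ and (β or γ))) and (β implies γ) = 1/2 and 1/2 = 1/2
β and β = 1/2 and 1/2 = 1/2
γ implies (β and β) = 1/2 implies 1/2 = 1/2
α and γ = 1/2 and 1/2 = 1/2
(γ implies (β and β)) implies (α and γ) = 1/2 implies 1/2 = 1/2
(((α and α) and (γ and (β or γ))) and (β implies γ)) and ((γ implies (β and β)) implies (α and γ)) = 1/2 and 1/2 = 1/2
not γ = not 1/2 = 1/2
not γ and γ = 1/2 and 1/2 = 1/2
β and α = 1/2 and 1/2 = 1/2
(not γ and γ) and (β and α) = 1/2 and 1/2 = 1/2
γ or γ = 1/2 or 1/2 = 1/2
γ or α = 1/2 or 1/2 = 1/2
(γ or γ) or (γ or α) = 1/2 or 1/2 = 1/2
((not γ and γ) and (β and α)) implies ((γ or γ) or (γ or α)) = 1/2 implies 1/2 = 1/2
((((α and α) and (γ and (β or γ))) and (β implies γ)) and ((γ implies (β and β)) implies (α and γ))) implies (((not γ and γ) and (β and α)) implies ((γ or γ) or (γ or α))) = 1/2 implies 1/2 = 1/2

1/2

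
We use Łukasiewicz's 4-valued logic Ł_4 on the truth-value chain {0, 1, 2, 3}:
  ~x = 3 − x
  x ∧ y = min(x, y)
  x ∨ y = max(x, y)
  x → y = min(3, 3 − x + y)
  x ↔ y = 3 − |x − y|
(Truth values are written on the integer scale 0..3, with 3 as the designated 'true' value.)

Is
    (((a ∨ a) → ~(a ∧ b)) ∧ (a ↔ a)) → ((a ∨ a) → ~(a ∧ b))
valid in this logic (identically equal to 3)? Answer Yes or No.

a = 0, b = 0 ↦ 3
a = 0, b = 1 ↦ 3
a = 0, b = 2 ↦ 3
a = 0, b = 3 ↦ 3
a = 1, b = 0 ↦ 3
a = 1, b = 1 ↦ 3
a = 1, b = 2 ↦ 3
a = 1, b = 3 ↦ 3
a = 2, b = 0 ↦ 3
a = 2, b = 1 ↦ 3
a = 2, b = 2 ↦ 3
a = 2, b = 3 ↦ 3
a = 3, b = 0 ↦ 3
a = 3, b = 1 ↦ 3
a = 3, b = 2 ↦ 3
a = 3, b = 3 ↦ 3
Every assignment gives a value ≥ 3.

Yes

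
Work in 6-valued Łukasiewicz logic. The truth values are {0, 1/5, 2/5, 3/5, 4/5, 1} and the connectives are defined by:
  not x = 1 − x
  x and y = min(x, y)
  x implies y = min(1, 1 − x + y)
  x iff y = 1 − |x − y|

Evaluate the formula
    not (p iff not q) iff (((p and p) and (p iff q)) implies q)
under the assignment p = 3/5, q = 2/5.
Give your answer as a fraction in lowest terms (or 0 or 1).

not q = not 2/5 = 3/5
p iff not q = 3/5 iff 3/5 = 1
not (p iff not q) = not 1 = 0
p and p = 3/5 and 3/5 = 3/5
p iff q = 3/5 iff 2/5 = 4/5
(p and p) and (p iff q) = 3/5 and 4/5 = 3/5
((p and p) and (p iff q)) implies q = 3/5 implies 2/5 = 4/5
not (p iff not q) iff (((p and p) and (p iff q)) implies q) = 0 iff 4/5 = 1/5

1/5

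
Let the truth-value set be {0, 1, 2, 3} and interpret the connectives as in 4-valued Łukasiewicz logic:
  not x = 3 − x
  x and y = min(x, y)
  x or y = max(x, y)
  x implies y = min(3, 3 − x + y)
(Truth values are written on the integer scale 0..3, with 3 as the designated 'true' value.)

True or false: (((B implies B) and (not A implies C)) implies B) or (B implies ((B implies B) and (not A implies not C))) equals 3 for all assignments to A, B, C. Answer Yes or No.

Counterexample: take A = 0, B = 1, C = 3.
B implies B = 1 implies 1 = 3
not A = not 0 = 3
not A implies C = 3 implies 3 = 3
(B implies B) and (not A implies C) = 3 and 3 = 3
((B implies B) and (not A implies C)) implies B = 3 implies 1 = 1
B implies B = 1 implies 1 = 3
not A = not 0 = 3
not C = not 3 = 0
not A implies not C = 3 implies 0 = 0
(B implies B) and (not A implies not C) = 3 and 0 = 0
B implies ((B implies B) and (not A implies not C)) = 1 implies 0 = 2
(((B implies B) and (not A implies C)) implies B) or (B implies ((B implies B) and (not A implies not C))) = 1 or 2 = 2
This gives 2 ≠ 3.

No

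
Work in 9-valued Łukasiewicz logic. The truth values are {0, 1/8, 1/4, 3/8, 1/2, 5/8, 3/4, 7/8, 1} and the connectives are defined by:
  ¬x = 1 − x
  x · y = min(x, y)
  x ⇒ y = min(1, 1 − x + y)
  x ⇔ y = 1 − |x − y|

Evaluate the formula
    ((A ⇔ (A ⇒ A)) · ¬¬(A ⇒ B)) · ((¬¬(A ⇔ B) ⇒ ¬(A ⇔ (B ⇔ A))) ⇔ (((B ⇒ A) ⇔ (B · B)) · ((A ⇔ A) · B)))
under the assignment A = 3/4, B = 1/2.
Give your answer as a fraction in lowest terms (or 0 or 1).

A ⇒ A = 3/4 ⇒ 3/4 = 1
A ⇔ (A ⇒ A) = 3/4 ⇔ 1 = 3/4
A ⇒ B = 3/4 ⇒ 1/2 = 3/4
¬(A ⇒ B) = ¬3/4 = 1/4
¬¬(A ⇒ B) = ¬1/4 = 3/4
(A ⇔ (A ⇒ A)) · ¬¬(A ⇒ B) = 3/4 · 3/4 = 3/4
A ⇔ B = 3/4 ⇔ 1/2 = 3/4
¬(A ⇔ B) = ¬3/4 = 1/4
¬¬(A ⇔ B) = ¬1/4 = 3/4
B ⇔ A = 1/2 ⇔ 3/4 = 3/4
A ⇔ (B ⇔ A) = 3/4 ⇔ 3/4 = 1
¬(A ⇔ (B ⇔ A)) = ¬1 = 0
¬¬(A ⇔ B) ⇒ ¬(A ⇔ (B ⇔ A)) = 3/4 ⇒ 0 = 1/4
B ⇒ A = 1/2 ⇒ 3/4 = 1
B · B = 1/2 · 1/2 = 1/2
(B ⇒ A) ⇔ (B · B) = 1 ⇔ 1/2 = 1/2
A ⇔ A = 3/4 ⇔ 3/4 = 1
(A ⇔ A) · B = 1 · 1/2 = 1/2
((B ⇒ A) ⇔ (B · B)) · ((A ⇔ A) · B) = 1/2 · 1/2 = 1/2
(¬¬(A ⇔ B) ⇒ ¬(A ⇔ (B ⇔ A))) ⇔ (((B ⇒ A) ⇔ (B · B)) · ((A ⇔ A) · B)) = 1/4 ⇔ 1/2 = 3/4
((A ⇔ (A ⇒ A)) · ¬¬(A ⇒ B)) · ((¬¬(A ⇔ B) ⇒ ¬(A ⇔ (B ⇔ A))) ⇔ (((B ⇒ A) ⇔ (B · B)) · ((A ⇔ A) · B))) = 3/4 · 3/4 = 3/4

3/4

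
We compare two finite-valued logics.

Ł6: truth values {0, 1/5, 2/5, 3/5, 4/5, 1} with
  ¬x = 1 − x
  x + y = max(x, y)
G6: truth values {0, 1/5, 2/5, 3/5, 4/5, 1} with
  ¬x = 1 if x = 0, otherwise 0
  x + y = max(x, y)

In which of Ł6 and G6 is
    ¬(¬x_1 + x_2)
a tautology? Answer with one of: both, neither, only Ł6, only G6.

In Ł6: at x_1 = 0, x_2 = 0 the value is 0 — not a tautology.
In G6: at x_1 = 0, x_2 = 0 the value is 0 — not a tautology.

neither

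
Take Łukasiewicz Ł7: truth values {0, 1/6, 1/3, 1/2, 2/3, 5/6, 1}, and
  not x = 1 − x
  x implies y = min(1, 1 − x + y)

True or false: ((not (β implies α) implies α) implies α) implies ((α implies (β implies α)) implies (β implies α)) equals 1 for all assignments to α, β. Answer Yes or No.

No

Counterexample: take α = 0, β = 2/3.
β implies α = 2/3 implies 0 = 1/3
not (β implies α) = not 1/3 = 2/3
not (β implies α) implies α = 2/3 implies 0 = 1/3
(not (β implies α) implies α) implies α = 1/3 implies 0 = 2/3
β implies α = 2/3 implies 0 = 1/3
α implies (β implies α) = 0 implies 1/3 = 1
β implies α = 2/3 implies 0 = 1/3
(α implies (β implies α)) implies (β implies α) = 1 implies 1/3 = 1/3
((not (β implies α) implies α) implies α) implies ((α implies (β implies α)) implies (β implies α)) = 2/3 implies 1/3 = 2/3
This gives 2/3 ≠ 1.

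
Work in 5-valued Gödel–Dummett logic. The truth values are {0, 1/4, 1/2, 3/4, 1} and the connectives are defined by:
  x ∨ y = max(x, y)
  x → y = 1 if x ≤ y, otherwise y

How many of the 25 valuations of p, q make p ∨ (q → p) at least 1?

15

value 1: 15 assignments (counts)
value 3/4: 1 assignment
value 1/2: 2 assignments
value 1/4: 3 assignments
value 0: 4 assignments
So 15 of the 25 assignments meet the threshold.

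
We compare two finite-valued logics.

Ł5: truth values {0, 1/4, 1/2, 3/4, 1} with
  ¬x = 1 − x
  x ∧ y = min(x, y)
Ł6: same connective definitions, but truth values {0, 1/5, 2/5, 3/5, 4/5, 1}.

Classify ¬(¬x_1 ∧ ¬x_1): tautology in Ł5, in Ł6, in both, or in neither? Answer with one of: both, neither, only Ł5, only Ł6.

In Ł5: at x_1 = 0 the value is 0 — not a tautology.
In Ł6: at x_1 = 0 the value is 0 — not a tautology.

neither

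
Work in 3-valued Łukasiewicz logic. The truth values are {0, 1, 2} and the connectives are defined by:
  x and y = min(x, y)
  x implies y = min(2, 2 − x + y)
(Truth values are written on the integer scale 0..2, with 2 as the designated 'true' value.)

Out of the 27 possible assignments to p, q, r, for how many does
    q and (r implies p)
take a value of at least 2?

6

value 2: 6 assignments (counts)
value 1: 10 assignments
value 0: 11 assignments
So 6 of the 27 assignments meet the threshold.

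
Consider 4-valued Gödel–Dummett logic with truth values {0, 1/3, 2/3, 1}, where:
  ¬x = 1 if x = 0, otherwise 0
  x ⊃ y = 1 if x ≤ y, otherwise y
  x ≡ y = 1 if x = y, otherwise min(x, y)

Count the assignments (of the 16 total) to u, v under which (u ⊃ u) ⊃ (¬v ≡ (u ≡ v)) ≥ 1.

u = 0, v = 0 ↦ 1  ≥
u = 0, v = 1/3 ↦ 1  ≥
u = 0, v = 2/3 ↦ 1  ≥
u = 0, v = 1 ↦ 1  ≥
u = 1/3, v = 0 ↦ 0  <
u = 1/3, v = 1/3 ↦ 0  <
u = 1/3, v = 2/3 ↦ 0  <
u = 1/3, v = 1 ↦ 0  <
u = 2/3, v = 0 ↦ 0  <
u = 2/3, v = 1/3 ↦ 0  <
u = 2/3, v = 2/3 ↦ 0  <
u = 2/3, v = 1 ↦ 0  <
u = 1, v = 0 ↦ 0  <
u = 1, v = 1/3 ↦ 0  <
u = 1, v = 2/3 ↦ 0  <
u = 1, v = 1 ↦ 0  <
So 4 of the 16 assignments meet the threshold.

4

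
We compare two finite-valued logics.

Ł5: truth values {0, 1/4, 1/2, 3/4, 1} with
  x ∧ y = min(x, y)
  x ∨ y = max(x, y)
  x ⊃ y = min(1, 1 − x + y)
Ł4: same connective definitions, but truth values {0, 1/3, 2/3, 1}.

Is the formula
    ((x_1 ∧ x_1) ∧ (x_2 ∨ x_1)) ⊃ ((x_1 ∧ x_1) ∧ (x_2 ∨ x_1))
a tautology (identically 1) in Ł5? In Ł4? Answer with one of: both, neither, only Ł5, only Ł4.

In Ł5: every assignment gives 1 — tautology.
In Ł4: every assignment gives 1 — tautology.

both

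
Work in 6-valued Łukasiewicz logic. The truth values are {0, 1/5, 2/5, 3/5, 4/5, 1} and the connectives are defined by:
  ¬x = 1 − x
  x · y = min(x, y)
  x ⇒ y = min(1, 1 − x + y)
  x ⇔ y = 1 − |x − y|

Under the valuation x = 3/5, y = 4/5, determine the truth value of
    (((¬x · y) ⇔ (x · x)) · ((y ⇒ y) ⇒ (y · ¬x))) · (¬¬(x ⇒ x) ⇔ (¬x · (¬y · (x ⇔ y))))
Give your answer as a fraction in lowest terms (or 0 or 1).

1/5

¬x = ¬3/5 = 2/5
¬x · y = 2/5 · 4/5 = 2/5
x · x = 3/5 · 3/5 = 3/5
(¬x · y) ⇔ (x · x) = 2/5 ⇔ 3/5 = 4/5
y ⇒ y = 4/5 ⇒ 4/5 = 1
¬x = ¬3/5 = 2/5
y · ¬x = 4/5 · 2/5 = 2/5
(y ⇒ y) ⇒ (y · ¬x) = 1 ⇒ 2/5 = 2/5
((¬x · y) ⇔ (x · x)) · ((y ⇒ y) ⇒ (y · ¬x)) = 4/5 · 2/5 = 2/5
x ⇒ x = 3/5 ⇒ 3/5 = 1
¬(x ⇒ x) = ¬1 = 0
¬¬(x ⇒ x) = ¬0 = 1
¬x = ¬3/5 = 2/5
¬y = ¬4/5 = 1/5
x ⇔ y = 3/5 ⇔ 4/5 = 4/5
¬y · (x ⇔ y) = 1/5 · 4/5 = 1/5
¬x · (¬y · (x ⇔ y)) = 2/5 · 1/5 = 1/5
¬¬(x ⇒ x) ⇔ (¬x · (¬y · (x ⇔ y))) = 1 ⇔ 1/5 = 1/5
(((¬x · y) ⇔ (x · x)) · ((y ⇒ y) ⇒ (y · ¬x))) · (¬¬(x ⇒ x) ⇔ (¬x · (¬y · (x ⇔ y)))) = 2/5 · 1/5 = 1/5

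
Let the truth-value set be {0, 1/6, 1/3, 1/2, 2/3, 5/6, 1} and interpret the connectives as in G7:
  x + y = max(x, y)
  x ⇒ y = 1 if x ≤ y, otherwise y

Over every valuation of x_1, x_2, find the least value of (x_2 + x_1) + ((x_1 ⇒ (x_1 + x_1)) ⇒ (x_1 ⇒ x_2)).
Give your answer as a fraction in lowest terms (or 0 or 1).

1/6

Take x_1 = 1/6, x_2 = 0:
x_2 + x_1 = 0 + 1/6 = 1/6
x_1 + x_1 = 1/6 + 1/6 = 1/6
x_1 ⇒ (x_1 + x_1) = 1/6 ⇒ 1/6 = 1
x_1 ⇒ x_2 = 1/6 ⇒ 0 = 0
(x_1 ⇒ (x_1 + x_1)) ⇒ (x_1 ⇒ x_2) = 1 ⇒ 0 = 0
(x_2 + x_1) + ((x_1 ⇒ (x_1 + x_1)) ⇒ (x_1 ⇒ x_2)) = 1/6 + 0 = 1/6
No assignment yields a value below 1/6, so this is the minimum.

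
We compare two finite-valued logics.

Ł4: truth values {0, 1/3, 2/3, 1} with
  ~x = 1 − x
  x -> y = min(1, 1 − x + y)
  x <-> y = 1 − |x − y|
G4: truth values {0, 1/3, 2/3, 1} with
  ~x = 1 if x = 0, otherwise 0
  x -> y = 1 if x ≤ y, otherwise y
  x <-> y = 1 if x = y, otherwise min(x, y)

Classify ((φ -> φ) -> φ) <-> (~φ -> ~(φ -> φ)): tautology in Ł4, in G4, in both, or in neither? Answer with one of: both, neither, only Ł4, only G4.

In Ł4: every assignment gives 1 — tautology.
In G4: at φ = 1/3 the value is 1/3 — not a tautology.

only Ł4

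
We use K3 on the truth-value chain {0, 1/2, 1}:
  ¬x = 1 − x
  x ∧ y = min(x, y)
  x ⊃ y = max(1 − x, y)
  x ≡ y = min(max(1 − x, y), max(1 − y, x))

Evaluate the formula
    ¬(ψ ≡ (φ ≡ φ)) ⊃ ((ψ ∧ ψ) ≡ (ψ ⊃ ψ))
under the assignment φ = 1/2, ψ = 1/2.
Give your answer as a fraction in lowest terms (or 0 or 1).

1/2

φ ≡ φ = 1/2 ≡ 1/2 = 1/2
ψ ≡ (φ ≡ φ) = 1/2 ≡ 1/2 = 1/2
¬(ψ ≡ (φ ≡ φ)) = ¬1/2 = 1/2
ψ ∧ ψ = 1/2 ∧ 1/2 = 1/2
ψ ⊃ ψ = 1/2 ⊃ 1/2 = 1/2
(ψ ∧ ψ) ≡ (ψ ⊃ ψ) = 1/2 ≡ 1/2 = 1/2
¬(ψ ≡ (φ ≡ φ)) ⊃ ((ψ ∧ ψ) ≡ (ψ ⊃ ψ)) = 1/2 ⊃ 1/2 = 1/2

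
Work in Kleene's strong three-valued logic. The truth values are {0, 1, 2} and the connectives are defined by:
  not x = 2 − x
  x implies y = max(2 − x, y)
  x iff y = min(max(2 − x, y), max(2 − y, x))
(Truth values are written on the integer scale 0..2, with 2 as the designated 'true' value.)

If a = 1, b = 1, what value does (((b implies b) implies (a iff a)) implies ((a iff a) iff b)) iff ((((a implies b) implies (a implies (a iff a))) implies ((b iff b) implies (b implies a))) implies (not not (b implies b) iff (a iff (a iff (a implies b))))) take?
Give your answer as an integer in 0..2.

b implies b = 1 implies 1 = 1
a iff a = 1 iff 1 = 1
(b implies b) implies (a iff a) = 1 implies 1 = 1
a iff a = 1 iff 1 = 1
(a iff a) iff b = 1 iff 1 = 1
((b implies b) implies (a iff a)) implies ((a iff a) iff b) = 1 implies 1 = 1
a implies b = 1 implies 1 = 1
a iff a = 1 iff 1 = 1
a implies (a iff a) = 1 implies 1 = 1
(a implies b) implies (a implies (a iff a)) = 1 implies 1 = 1
b iff b = 1 iff 1 = 1
b implies a = 1 implies 1 = 1
(b iff b) implies (b implies a) = 1 implies 1 = 1
((a implies b) implies (a implies (a iff a))) implies ((b iff b) implies (b implies a)) = 1 implies 1 = 1
b implies b = 1 implies 1 = 1
not (b implies b) = not 1 = 1
not not (b implies b) = not 1 = 1
a implies b = 1 implies 1 = 1
a iff (a implies b) = 1 iff 1 = 1
a iff (a iff (a implies b)) = 1 iff 1 = 1
not not (b implies b) iff (a iff (a iff (a implies b))) = 1 iff 1 = 1
(((a implies b) implies (a implies (a iff a))) implies ((b iff b) implies (b implies a))) implies (not not (b implies b) iff (a iff (a iff (a implies b)))) = 1 implies 1 = 1
(((b implies b) implies (a iff a)) implies ((a iff a) iff b)) iff ((((a implies b) implies (a implies (a iff a))) implies ((b iff b) implies (b implies a))) implies (not not (b implies b) iff (a iff (a iff (a implies b))))) = 1 iff 1 = 1

1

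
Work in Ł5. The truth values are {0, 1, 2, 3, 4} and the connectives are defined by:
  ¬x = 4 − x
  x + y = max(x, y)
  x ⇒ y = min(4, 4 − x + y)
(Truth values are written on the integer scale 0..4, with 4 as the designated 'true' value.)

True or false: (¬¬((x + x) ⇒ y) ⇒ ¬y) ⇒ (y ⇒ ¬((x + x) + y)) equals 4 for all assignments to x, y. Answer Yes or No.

Counterexample: take x = 4, y = 1.
x + x = 4 + 4 = 4
(x + x) ⇒ y = 4 ⇒ 1 = 1
¬((x + x) ⇒ y) = ¬1 = 3
¬¬((x + x) ⇒ y) = ¬3 = 1
¬y = ¬1 = 3
¬¬((x + x) ⇒ y) ⇒ ¬y = 1 ⇒ 3 = 4
x + x = 4 + 4 = 4
(x + x) + y = 4 + 1 = 4
¬((x + x) + y) = ¬4 = 0
y ⇒ ¬((x + x) + y) = 1 ⇒ 0 = 3
(¬¬((x + x) ⇒ y) ⇒ ¬y) ⇒ (y ⇒ ¬((x + x) + y)) = 4 ⇒ 3 = 3
This gives 3 ≠ 4.

No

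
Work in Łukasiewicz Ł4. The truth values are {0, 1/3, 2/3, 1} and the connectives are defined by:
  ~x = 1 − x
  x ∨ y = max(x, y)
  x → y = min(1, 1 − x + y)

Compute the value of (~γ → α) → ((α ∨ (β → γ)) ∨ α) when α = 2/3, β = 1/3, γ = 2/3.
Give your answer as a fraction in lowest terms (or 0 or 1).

~γ = ~2/3 = 1/3
~γ → α = 1/3 → 2/3 = 1
β → γ = 1/3 → 2/3 = 1
α ∨ (β → γ) = 2/3 ∨ 1 = 1
(α ∨ (β → γ)) ∨ α = 1 ∨ 2/3 = 1
(~γ → α) → ((α ∨ (β → γ)) ∨ α) = 1 → 1 = 1

1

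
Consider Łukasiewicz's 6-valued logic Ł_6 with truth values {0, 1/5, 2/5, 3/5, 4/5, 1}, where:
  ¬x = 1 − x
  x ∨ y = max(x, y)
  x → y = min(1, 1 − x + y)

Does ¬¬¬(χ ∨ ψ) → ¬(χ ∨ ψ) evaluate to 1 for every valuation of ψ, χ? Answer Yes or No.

Yes

At ψ = 3/5, χ = 4/5, for instance:
χ ∨ ψ = 4/5 ∨ 3/5 = 4/5
¬(χ ∨ ψ) = ¬4/5 = 1/5
¬¬(χ ∨ ψ) = ¬1/5 = 4/5
¬¬¬(χ ∨ ψ) = ¬4/5 = 1/5
¬¬¬(χ ∨ ψ) → ¬(χ ∨ ψ) = 1/5 → 1/5 = 1
and checking the remaining 35 assignments likewise gives ≥ 1 in every case.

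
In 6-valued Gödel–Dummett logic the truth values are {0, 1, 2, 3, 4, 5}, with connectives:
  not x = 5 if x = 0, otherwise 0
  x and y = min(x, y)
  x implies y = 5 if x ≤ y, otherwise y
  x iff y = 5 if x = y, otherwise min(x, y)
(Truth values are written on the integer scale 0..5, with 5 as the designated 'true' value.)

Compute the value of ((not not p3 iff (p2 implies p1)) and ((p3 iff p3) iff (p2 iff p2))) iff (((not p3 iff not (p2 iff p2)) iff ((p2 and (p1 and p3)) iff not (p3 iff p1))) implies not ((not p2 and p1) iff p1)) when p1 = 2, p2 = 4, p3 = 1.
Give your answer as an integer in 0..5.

not p3 = not 1 = 0
not not p3 = not 0 = 5
p2 implies p1 = 4 implies 2 = 2
not not p3 iff (p2 implies p1) = 5 iff 2 = 2
p3 iff p3 = 1 iff 1 = 5
p2 iff p2 = 4 iff 4 = 5
(p3 iff p3) iff (p2 iff p2) = 5 iff 5 = 5
(not not p3 iff (p2 implies p1)) and ((p3 iff p3) iff (p2 iff p2)) = 2 and 5 = 2
not p3 = not 1 = 0
p2 iff p2 = 4 iff 4 = 5
not (p2 iff p2) = not 5 = 0
not p3 iff not (p2 iff p2) = 0 iff 0 = 5
p1 and p3 = 2 and 1 = 1
p2 and (p1 and p3) = 4 and 1 = 1
p3 iff p1 = 1 iff 2 = 1
not (p3 iff p1) = not 1 = 0
(p2 and (p1 and p3)) iff not (p3 iff p1) = 1 iff 0 = 0
(not p3 iff not (p2 iff p2)) iff ((p2 and (p1 and p3)) iff not (p3 iff p1)) = 5 iff 0 = 0
not p2 = not 4 = 0
not p2 and p1 = 0 and 2 = 0
(not p2 and p1) iff p1 = 0 iff 2 = 0
not ((not p2 and p1) iff p1) = not 0 = 5
((not p3 iff not (p2 iff p2)) iff ((p2 and (p1 and p3)) iff not (p3 iff p1))) implies not ((not p2 and p1) iff p1) = 0 implies 5 = 5
((not not p3 iff (p2 implies p1)) and ((p3 iff p3) iff (p2 iff p2))) iff (((not p3 iff not (p2 iff p2)) iff ((p2 and (p1 and p3)) iff not (p3 iff p1))) implies not ((not p2 and p1) iff p1)) = 2 iff 5 = 2

2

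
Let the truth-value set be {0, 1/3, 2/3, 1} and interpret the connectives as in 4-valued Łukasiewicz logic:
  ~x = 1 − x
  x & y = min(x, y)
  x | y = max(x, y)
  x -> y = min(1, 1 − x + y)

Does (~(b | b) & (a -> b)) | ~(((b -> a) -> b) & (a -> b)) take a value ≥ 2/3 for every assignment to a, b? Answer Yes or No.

No

Counterexample: take a = 0, b = 2/3.
b | b = 2/3 | 2/3 = 2/3
~(b | b) = ~2/3 = 1/3
a -> b = 0 -> 2/3 = 1
~(b | b) & (a -> b) = 1/3 & 1 = 1/3
b -> a = 2/3 -> 0 = 1/3
(b -> a) -> b = 1/3 -> 2/3 = 1
a -> b = 0 -> 2/3 = 1
((b -> a) -> b) & (a -> b) = 1 & 1 = 1
~(((b -> a) -> b) & (a -> b)) = ~1 = 0
(~(b | b) & (a -> b)) | ~(((b -> a) -> b) & (a -> b)) = 1/3 | 0 = 1/3
This gives 1/3, which is below 2/3.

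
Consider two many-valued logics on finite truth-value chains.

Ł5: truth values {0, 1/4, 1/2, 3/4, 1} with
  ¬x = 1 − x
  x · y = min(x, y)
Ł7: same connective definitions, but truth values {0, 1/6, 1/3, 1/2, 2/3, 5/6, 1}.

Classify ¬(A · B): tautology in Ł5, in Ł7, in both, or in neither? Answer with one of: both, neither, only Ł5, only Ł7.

neither

In Ł5: at A = 1/4, B = 1/4 the value is 3/4 — not a tautology.
In Ł7: at A = 1/6, B = 1/6 the value is 5/6 — not a tautology.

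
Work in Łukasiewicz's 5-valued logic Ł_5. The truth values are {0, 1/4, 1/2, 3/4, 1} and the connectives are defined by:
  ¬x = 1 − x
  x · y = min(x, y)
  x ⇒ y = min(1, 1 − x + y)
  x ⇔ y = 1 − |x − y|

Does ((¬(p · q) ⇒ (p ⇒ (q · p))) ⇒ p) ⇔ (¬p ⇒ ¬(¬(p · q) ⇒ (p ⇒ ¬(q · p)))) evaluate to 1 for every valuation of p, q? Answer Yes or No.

No

Counterexample: take p = 1/4, q = 0.
p · q = 1/4 · 0 = 0
¬(p · q) = ¬0 = 1
q · p = 0 · 1/4 = 0
p ⇒ (q · p) = 1/4 ⇒ 0 = 3/4
¬(p · q) ⇒ (p ⇒ (q · p)) = 1 ⇒ 3/4 = 3/4
(¬(p · q) ⇒ (p ⇒ (q · p))) ⇒ p = 3/4 ⇒ 1/4 = 1/2
¬p = ¬1/4 = 3/4
p · q = 1/4 · 0 = 0
¬(p · q) = ¬0 = 1
q · p = 0 · 1/4 = 0
¬(q · p) = ¬0 = 1
p ⇒ ¬(q · p) = 1/4 ⇒ 1 = 1
¬(p · q) ⇒ (p ⇒ ¬(q · p)) = 1 ⇒ 1 = 1
¬(¬(p · q) ⇒ (p ⇒ ¬(q · p))) = ¬1 = 0
¬p ⇒ ¬(¬(p · q) ⇒ (p ⇒ ¬(q · p))) = 3/4 ⇒ 0 = 1/4
((¬(p · q) ⇒ (p ⇒ (q · p))) ⇒ p) ⇔ (¬p ⇒ ¬(¬(p · q) ⇒ (p ⇒ ¬(q · p)))) = 1/2 ⇔ 1/4 = 3/4
This gives 3/4 ≠ 1.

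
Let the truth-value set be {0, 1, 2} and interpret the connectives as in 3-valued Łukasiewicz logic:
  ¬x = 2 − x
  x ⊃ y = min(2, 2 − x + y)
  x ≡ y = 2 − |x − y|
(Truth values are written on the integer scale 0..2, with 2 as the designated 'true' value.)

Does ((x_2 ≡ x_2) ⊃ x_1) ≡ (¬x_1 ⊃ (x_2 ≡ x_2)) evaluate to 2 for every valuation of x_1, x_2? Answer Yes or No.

Counterexample: take x_1 = 0, x_2 = 0.
x_2 ≡ x_2 = 0 ≡ 0 = 2
(x_2 ≡ x_2) ⊃ x_1 = 2 ⊃ 0 = 0
¬x_1 = ¬0 = 2
x_2 ≡ x_2 = 0 ≡ 0 = 2
¬x_1 ⊃ (x_2 ≡ x_2) = 2 ⊃ 2 = 2
((x_2 ≡ x_2) ⊃ x_1) ≡ (¬x_1 ⊃ (x_2 ≡ x_2)) = 0 ≡ 2 = 0
This gives 0 ≠ 2.

No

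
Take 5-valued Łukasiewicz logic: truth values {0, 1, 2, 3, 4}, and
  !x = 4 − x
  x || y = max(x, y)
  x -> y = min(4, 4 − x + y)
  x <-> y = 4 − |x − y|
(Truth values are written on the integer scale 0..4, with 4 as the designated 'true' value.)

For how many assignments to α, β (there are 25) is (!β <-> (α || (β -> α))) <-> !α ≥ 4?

value 4: 15 assignments (counts)
value 3: 4 assignments
value 2: 3 assignments
value 1: 2 assignments
value 0: 1 assignment
So 15 of the 25 assignments meet the threshold.

15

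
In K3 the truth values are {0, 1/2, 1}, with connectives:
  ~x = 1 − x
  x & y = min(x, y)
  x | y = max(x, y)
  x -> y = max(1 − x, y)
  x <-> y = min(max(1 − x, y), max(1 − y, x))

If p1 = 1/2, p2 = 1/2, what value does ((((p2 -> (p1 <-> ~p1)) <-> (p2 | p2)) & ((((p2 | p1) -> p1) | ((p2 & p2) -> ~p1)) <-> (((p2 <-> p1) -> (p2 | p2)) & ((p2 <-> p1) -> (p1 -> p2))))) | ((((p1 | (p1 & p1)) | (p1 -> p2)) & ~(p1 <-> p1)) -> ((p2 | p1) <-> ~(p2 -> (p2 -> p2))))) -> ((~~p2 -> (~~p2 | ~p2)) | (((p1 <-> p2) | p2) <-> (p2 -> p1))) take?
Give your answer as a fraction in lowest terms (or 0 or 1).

1/2

~p1 = ~1/2 = 1/2
p1 <-> ~p1 = 1/2 <-> 1/2 = 1/2
p2 -> (p1 <-> ~p1) = 1/2 -> 1/2 = 1/2
p2 | p2 = 1/2 | 1/2 = 1/2
(p2 -> (p1 <-> ~p1)) <-> (p2 | p2) = 1/2 <-> 1/2 = 1/2
p2 | p1 = 1/2 | 1/2 = 1/2
(p2 | p1) -> p1 = 1/2 -> 1/2 = 1/2
p2 & p2 = 1/2 & 1/2 = 1/2
~p1 = ~1/2 = 1/2
(p2 & p2) -> ~p1 = 1/2 -> 1/2 = 1/2
((p2 | p1) -> p1) | ((p2 & p2) -> ~p1) = 1/2 | 1/2 = 1/2
p2 <-> p1 = 1/2 <-> 1/2 = 1/2
p2 | p2 = 1/2 | 1/2 = 1/2
(p2 <-> p1) -> (p2 | p2) = 1/2 -> 1/2 = 1/2
p2 <-> p1 = 1/2 <-> 1/2 = 1/2
p1 -> p2 = 1/2 -> 1/2 = 1/2
(p2 <-> p1) -> (p1 -> p2) = 1/2 -> 1/2 = 1/2
((p2 <-> p1) -> (p2 | p2)) & ((p2 <-> p1) -> (p1 -> p2)) = 1/2 & 1/2 = 1/2
(((p2 | p1) -> p1) | ((p2 & p2) -> ~p1)) <-> (((p2 <-> p1) -> (p2 | p2)) & ((p2 <-> p1) -> (p1 -> p2))) = 1/2 <-> 1/2 = 1/2
((p2 -> (p1 <-> ~p1)) <-> (p2 | p2)) & ((((p2 | p1) -> p1) | ((p2 & p2) -> ~p1)) <-> (((p2 <-> p1) -> (p2 | p2)) & ((p2 <-> p1) -> (p1 -> p2)))) = 1/2 & 1/2 = 1/2
p1 & p1 = 1/2 & 1/2 = 1/2
p1 | (p1 & p1) = 1/2 | 1/2 = 1/2
p1 -> p2 = 1/2 -> 1/2 = 1/2
(p1 | (p1 & p1)) | (p1 -> p2) = 1/2 | 1/2 = 1/2
p1 <-> p1 = 1/2 <-> 1/2 = 1/2
~(p1 <-> p1) = ~1/2 = 1/2
((p1 | (p1 & p1)) | (p1 -> p2)) & ~(p1 <-> p1) = 1/2 & 1/2 = 1/2
p2 | p1 = 1/2 | 1/2 = 1/2
p2 -> p2 = 1/2 -> 1/2 = 1/2
p2 -> (p2 -> p2) = 1/2 -> 1/2 = 1/2
~(p2 -> (p2 -> p2)) = ~1/2 = 1/2
(p2 | p1) <-> ~(p2 -> (p2 -> p2)) = 1/2 <-> 1/2 = 1/2
(((p1 | (p1 & p1)) | (p1 -> p2)) & ~(p1 <-> p1)) -> ((p2 | p1) <-> ~(p2 -> (p2 -> p2))) = 1/2 -> 1/2 = 1/2
(((p2 -> (p1 <-> ~p1)) <-> (p2 | p2)) & ((((p2 | p1) -> p1) | ((p2 & p2) -> ~p1)) <-> (((p2 <-> p1) -> (p2 | p2)) & ((p2 <-> p1) -> (p1 -> p2))))) | ((((p1 | (p1 & p1)) | (p1 -> p2)) & ~(p1 <-> p1)) -> ((p2 | p1) <-> ~(p2 -> (p2 -> p2)))) = 1/2 | 1/2 = 1/2
~p2 = ~1/2 = 1/2
~~p2 = ~1/2 = 1/2
~p2 = ~1/2 = 1/2
~~p2 = ~1/2 = 1/2
~p2 = ~1/2 = 1/2
~~p2 | ~p2 = 1/2 | 1/2 = 1/2
~~p2 -> (~~p2 | ~p2) = 1/2 -> 1/2 = 1/2
p1 <-> p2 = 1/2 <-> 1/2 = 1/2
(p1 <-> p2) | p2 = 1/2 | 1/2 = 1/2
p2 -> p1 = 1/2 -> 1/2 = 1/2
((p1 <-> p2) | p2) <-> (p2 -> p1) = 1/2 <-> 1/2 = 1/2
(~~p2 -> (~~p2 | ~p2)) | (((p1 <-> p2) | p2) <-> (p2 -> p1)) = 1/2 | 1/2 = 1/2
((((p2 -> (p1 <-> ~p1)) <-> (p2 | p2)) & ((((p2 | p1) -> p1) | ((p2 & p2) -> ~p1)) <-> (((p2 <-> p1) -> (p2 | p2)) & ((p2 <-> p1) -> (p1 -> p2))))) | ((((p1 | (p1 & p1)) | (p1 -> p2)) & ~(p1 <-> p1)) -> ((p2 | p1) <-> ~(p2 -> (p2 -> p2))))) -> ((~~p2 -> (~~p2 | ~p2)) | (((p1 <-> p2) | p2) <-> (p2 -> p1))) = 1/2 -> 1/2 = 1/2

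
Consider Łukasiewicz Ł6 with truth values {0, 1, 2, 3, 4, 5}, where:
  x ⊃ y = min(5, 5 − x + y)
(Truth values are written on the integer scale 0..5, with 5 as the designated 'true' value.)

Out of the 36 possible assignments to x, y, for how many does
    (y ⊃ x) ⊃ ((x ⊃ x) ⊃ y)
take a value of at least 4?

16

value 5: 12 assignments (counts)
value 4: 4 assignments (counts)
value 3: 4 assignments
value 2: 5 assignments
value 1: 5 assignments
value 0: 6 assignments
So 16 of the 36 assignments meet the threshold.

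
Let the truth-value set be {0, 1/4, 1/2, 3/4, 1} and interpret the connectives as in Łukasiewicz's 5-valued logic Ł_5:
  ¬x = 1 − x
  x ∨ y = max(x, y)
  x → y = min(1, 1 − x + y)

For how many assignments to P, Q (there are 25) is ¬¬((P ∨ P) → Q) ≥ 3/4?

19

value 1: 15 assignments (counts)
value 3/4: 4 assignments (counts)
value 1/2: 3 assignments
value 1/4: 2 assignments
value 0: 1 assignment
So 19 of the 25 assignments meet the threshold.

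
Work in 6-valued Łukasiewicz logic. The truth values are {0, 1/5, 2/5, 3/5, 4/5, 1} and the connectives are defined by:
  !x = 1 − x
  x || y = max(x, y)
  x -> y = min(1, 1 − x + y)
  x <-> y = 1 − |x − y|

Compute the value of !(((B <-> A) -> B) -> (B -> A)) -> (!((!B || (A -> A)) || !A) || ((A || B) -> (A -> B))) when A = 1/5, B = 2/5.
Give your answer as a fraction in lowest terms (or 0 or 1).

B <-> A = 2/5 <-> 1/5 = 4/5
(B <-> A) -> B = 4/5 -> 2/5 = 3/5
B -> A = 2/5 -> 1/5 = 4/5
((B <-> A) -> B) -> (B -> A) = 3/5 -> 4/5 = 1
!(((B <-> A) -> B) -> (B -> A)) = !1 = 0
!B = !2/5 = 3/5
A -> A = 1/5 -> 1/5 = 1
!B || (A -> A) = 3/5 || 1 = 1
!A = !1/5 = 4/5
(!B || (A -> A)) || !A = 1 || 4/5 = 1
!((!B || (A -> A)) || !A) = !1 = 0
A || B = 1/5 || 2/5 = 2/5
A -> B = 1/5 -> 2/5 = 1
(A || B) -> (A -> B) = 2/5 -> 1 = 1
!((!B || (A -> A)) || !A) || ((A || B) -> (A -> B)) = 0 || 1 = 1
!(((B <-> A) -> B) -> (B -> A)) -> (!((!B || (A -> A)) || !A) || ((A || B) -> (A -> B))) = 0 -> 1 = 1

1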